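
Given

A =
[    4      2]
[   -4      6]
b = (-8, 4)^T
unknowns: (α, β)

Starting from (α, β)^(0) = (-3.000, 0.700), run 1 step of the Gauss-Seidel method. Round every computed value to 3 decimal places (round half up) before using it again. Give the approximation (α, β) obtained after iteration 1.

Iteration 1:
  α = (-8 - (2)·0.700) / (4) = -2.350
  β = (4 - (-4)·-2.350) / (6) = -0.900

(-2.350, -0.900)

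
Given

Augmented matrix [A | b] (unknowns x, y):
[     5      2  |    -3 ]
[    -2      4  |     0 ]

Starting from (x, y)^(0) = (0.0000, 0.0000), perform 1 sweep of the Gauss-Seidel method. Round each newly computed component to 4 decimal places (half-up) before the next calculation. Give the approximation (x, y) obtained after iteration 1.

(-0.6000, -0.3000)

Iteration 1:
  x = (-3 - (2)·0.0000) / (5) = -0.6000
  y = (0 - (-2)·-0.6000) / (4) = -0.3000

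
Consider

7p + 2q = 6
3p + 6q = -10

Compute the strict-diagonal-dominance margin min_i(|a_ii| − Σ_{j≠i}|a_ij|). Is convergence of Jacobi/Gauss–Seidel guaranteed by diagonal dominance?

3

row 1: |7| − (2) = 5
row 2: |6| − (3) = 3
minimum over rows = 3 → strictly diagonally dominant (convergence guaranteed)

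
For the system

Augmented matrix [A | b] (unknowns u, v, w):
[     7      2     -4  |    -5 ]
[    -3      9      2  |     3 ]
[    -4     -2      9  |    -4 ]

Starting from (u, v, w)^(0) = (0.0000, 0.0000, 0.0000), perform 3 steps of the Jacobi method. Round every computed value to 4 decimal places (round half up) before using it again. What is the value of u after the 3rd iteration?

-1.1627

Iteration 1:
  u = (-5 - (2)·0.0000 - (-4)·0.0000) / (7) = -0.7143
  v = (3 - (-3)·0.0000 - (2)·0.0000) / (9) = 0.3333
  w = (-4 - (-4)·0.0000 - (-2)·0.0000) / (9) = -0.4444
Iteration 2:
  u = (-5 - (2)·0.3333 - (-4)·-0.4444) / (7) = -1.0635
  v = (3 - (-3)·-0.7143 - (2)·-0.4444) / (9) = 0.1940
  w = (-4 - (-4)·-0.7143 - (-2)·0.3333) / (9) = -0.6878
Iteration 3:
  u = (-5 - (2)·0.1940 - (-4)·-0.6878) / (7) = -1.1627
  v = (3 - (-3)·-1.0635 - (2)·-0.6878) / (9) = 0.1317
  w = (-4 - (-4)·-1.0635 - (-2)·0.1940) / (9) = -0.8740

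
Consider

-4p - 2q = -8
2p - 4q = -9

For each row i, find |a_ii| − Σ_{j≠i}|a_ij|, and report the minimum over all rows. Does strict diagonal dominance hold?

row 1: |-4| − (2) = 2
row 2: |-4| − (2) = 2
minimum over rows = 2 → strictly diagonally dominant (convergence guaranteed)

2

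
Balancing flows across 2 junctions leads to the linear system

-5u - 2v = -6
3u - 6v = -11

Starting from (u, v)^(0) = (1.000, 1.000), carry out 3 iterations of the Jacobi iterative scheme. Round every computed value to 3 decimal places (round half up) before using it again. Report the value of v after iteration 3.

1.967

Iteration 1:
  u = (-6 - (-2)·1.000) / (-5) = 0.800
  v = (-11 - (3)·1.000) / (-6) = 2.333
Iteration 2:
  u = (-6 - (-2)·2.333) / (-5) = 0.267
  v = (-11 - (3)·0.800) / (-6) = 2.233
Iteration 3:
  u = (-6 - (-2)·2.233) / (-5) = 0.307
  v = (-11 - (3)·0.267) / (-6) = 1.967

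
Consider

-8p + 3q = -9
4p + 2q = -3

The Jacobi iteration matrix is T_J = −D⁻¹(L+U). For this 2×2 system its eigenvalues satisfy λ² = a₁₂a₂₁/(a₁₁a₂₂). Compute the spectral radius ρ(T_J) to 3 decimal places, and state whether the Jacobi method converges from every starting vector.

0.866

a₁₂a₂₁/(a₁₁a₂₂) = (3)·(4) / ((-8)·(2)) = -0.750000
ρ = √|-0.750000| = √0.750000 = 0.866
ρ < 1, so Jacobi converges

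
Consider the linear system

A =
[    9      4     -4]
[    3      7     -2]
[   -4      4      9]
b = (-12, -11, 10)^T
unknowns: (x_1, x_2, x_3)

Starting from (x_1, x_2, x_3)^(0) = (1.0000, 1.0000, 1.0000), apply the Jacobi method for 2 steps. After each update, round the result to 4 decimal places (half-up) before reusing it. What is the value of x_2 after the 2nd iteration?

Iteration 1:
  x_1 = (-12 - (4)·1.0000 - (-4)·1.0000) / (9) = -1.3333
  x_2 = (-11 - (3)·1.0000 - (-2)·1.0000) / (7) = -1.7143
  x_3 = (10 - (-4)·1.0000 - (4)·1.0000) / (9) = 1.1111
Iteration 2:
  x_1 = (-12 - (4)·-1.7143 - (-4)·1.1111) / (9) = -0.0776
  x_2 = (-11 - (3)·-1.3333 - (-2)·1.1111) / (7) = -0.6826
  x_3 = (10 - (-4)·-1.3333 - (4)·-1.7143) / (9) = 1.2804

-0.6826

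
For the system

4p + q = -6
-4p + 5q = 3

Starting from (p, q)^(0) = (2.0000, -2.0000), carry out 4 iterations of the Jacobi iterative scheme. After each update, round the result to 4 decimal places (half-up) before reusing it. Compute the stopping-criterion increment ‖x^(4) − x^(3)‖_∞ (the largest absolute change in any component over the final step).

0.4800

Iteration 1:
  p = (-6 - (1)·-2.0000) / (4) = -1.0000
  q = (3 - (-4)·2.0000) / (5) = 2.2000
Iteration 2:
  p = (-6 - (1)·2.2000) / (4) = -2.0500
  q = (3 - (-4)·-1.0000) / (5) = -0.2000
Iteration 3:
  p = (-6 - (1)·-0.2000) / (4) = -1.4500
  q = (3 - (-4)·-2.0500) / (5) = -1.0400
Iteration 4:
  p = (-6 - (1)·-1.0400) / (4) = -1.2400
  q = (3 - (-4)·-1.4500) / (5) = -0.5600
Change: (0.2100, 0.4800) → max |·| = 0.4800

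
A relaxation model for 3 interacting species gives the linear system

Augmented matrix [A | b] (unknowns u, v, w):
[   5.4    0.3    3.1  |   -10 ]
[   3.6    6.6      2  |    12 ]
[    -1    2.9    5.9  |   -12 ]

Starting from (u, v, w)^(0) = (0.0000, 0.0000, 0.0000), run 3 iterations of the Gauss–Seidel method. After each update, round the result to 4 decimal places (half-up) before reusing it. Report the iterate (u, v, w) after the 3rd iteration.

(-0.0458, 2.8809, -3.4577)

Iteration 1:
  u = (-10 - (0.3)·0.0000 - (3.1)·0.0000) / (5.4) = -1.8519
  v = (12 - (3.6)·-1.8519 - (2)·0.0000) / (6.6) = 2.8283
  w = (-12 - (-1)·-1.8519 - (2.9)·2.8283) / (5.9) = -3.7380
Iteration 2:
  u = (-10 - (0.3)·2.8283 - (3.1)·-3.7380) / (5.4) = 0.1369
  v = (12 - (3.6)·0.1369 - (2)·-3.7380) / (6.6) = 2.8762
  w = (-12 - (-1)·0.1369 - (2.9)·2.8762) / (5.9) = -3.4244
Iteration 3:
  u = (-10 - (0.3)·2.8762 - (3.1)·-3.4244) / (5.4) = -0.0458
  v = (12 - (3.6)·-0.0458 - (2)·-3.4244) / (6.6) = 2.8809
  w = (-12 - (-1)·-0.0458 - (2.9)·2.8809) / (5.9) = -3.4577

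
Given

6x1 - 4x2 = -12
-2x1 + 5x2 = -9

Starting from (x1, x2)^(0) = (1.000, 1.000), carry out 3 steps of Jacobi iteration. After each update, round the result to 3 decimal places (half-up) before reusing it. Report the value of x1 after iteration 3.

Iteration 1:
  x1 = (-12 - (-4)·1.000) / (6) = -1.333
  x2 = (-9 - (-2)·1.000) / (5) = -1.400
Iteration 2:
  x1 = (-12 - (-4)·-1.400) / (6) = -2.933
  x2 = (-9 - (-2)·-1.333) / (5) = -2.333
Iteration 3:
  x1 = (-12 - (-4)·-2.333) / (6) = -3.555
  x2 = (-9 - (-2)·-2.933) / (5) = -2.973

-3.555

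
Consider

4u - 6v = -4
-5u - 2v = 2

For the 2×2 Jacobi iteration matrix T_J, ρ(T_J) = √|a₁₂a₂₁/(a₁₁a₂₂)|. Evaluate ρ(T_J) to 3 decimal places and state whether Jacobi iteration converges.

1.936

a₁₂a₂₁/(a₁₁a₂₂) = (-6)·(-5) / ((4)·(-2)) = -3.750000
ρ = √|-3.750000| = √3.750000 = 1.936
ρ > 1, so Jacobi diverges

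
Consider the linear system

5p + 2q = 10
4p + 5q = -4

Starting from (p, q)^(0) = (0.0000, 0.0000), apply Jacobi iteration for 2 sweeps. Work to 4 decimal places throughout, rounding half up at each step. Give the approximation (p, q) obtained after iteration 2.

Iteration 1:
  p = (10 - (2)·0.0000) / (5) = 2.0000
  q = (-4 - (4)·0.0000) / (5) = -0.8000
Iteration 2:
  p = (10 - (2)·-0.8000) / (5) = 2.3200
  q = (-4 - (4)·2.0000) / (5) = -2.4000

(2.3200, -2.4000)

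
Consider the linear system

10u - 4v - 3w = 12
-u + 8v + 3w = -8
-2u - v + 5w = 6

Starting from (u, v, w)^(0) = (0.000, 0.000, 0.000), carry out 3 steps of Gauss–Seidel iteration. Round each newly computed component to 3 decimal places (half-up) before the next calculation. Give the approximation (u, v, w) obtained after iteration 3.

(1.073, -1.408, 1.348)

Iteration 1:
  u = (12 - (-4)·0.000 - (-3)·0.000) / (10) = 1.200
  v = (-8 - (-1)·1.200 - (3)·0.000) / (8) = -0.850
  w = (6 - (-2)·1.200 - (-1)·-0.850) / (5) = 1.510
Iteration 2:
  u = (12 - (-4)·-0.850 - (-3)·1.510) / (10) = 1.313
  v = (-8 - (-1)·1.313 - (3)·1.510) / (8) = -1.402
  w = (6 - (-2)·1.313 - (-1)·-1.402) / (5) = 1.445
Iteration 3:
  u = (12 - (-4)·-1.402 - (-3)·1.445) / (10) = 1.073
  v = (-8 - (-1)·1.073 - (3)·1.445) / (8) = -1.408
  w = (6 - (-2)·1.073 - (-1)·-1.408) / (5) = 1.348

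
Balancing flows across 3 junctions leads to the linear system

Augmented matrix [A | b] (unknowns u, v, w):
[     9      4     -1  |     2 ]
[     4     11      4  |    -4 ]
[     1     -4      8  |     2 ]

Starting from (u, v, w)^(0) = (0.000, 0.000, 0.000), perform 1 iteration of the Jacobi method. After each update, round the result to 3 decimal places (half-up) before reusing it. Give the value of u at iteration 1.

0.222

Iteration 1:
  u = (2 - (4)·0.000 - (-1)·0.000) / (9) = 0.222
  v = (-4 - (4)·0.000 - (4)·0.000) / (11) = -0.364
  w = (2 - (1)·0.000 - (-4)·0.000) / (8) = 0.250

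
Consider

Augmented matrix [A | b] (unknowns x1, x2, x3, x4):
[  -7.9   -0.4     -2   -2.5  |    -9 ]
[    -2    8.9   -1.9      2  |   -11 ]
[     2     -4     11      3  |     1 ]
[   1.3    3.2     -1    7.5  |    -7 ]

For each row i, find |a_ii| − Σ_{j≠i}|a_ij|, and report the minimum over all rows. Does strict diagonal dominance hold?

2

row 1: |-7.9| − (0.4+2+2.5) = 3
row 2: |8.9| − (2+1.9+2) = 3
row 3: |11| − (2+4+3) = 2
row 4: |7.5| − (1.3+3.2+1) = 2
minimum over rows = 2 → strictly diagonally dominant (convergence guaranteed)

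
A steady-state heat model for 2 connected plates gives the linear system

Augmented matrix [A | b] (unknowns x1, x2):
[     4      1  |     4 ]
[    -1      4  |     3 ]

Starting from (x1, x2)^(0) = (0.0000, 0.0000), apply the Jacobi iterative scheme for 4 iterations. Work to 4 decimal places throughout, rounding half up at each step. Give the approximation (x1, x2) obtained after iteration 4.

(0.7617, 0.9375)

Iteration 1:
  x1 = (4 - (1)·0.0000) / (4) = 1.0000
  x2 = (3 - (-1)·0.0000) / (4) = 0.7500
Iteration 2:
  x1 = (4 - (1)·0.7500) / (4) = 0.8125
  x2 = (3 - (-1)·1.0000) / (4) = 1.0000
Iteration 3:
  x1 = (4 - (1)·1.0000) / (4) = 0.7500
  x2 = (3 - (-1)·0.8125) / (4) = 0.9531
Iteration 4:
  x1 = (4 - (1)·0.9531) / (4) = 0.7617
  x2 = (3 - (-1)·0.7500) / (4) = 0.9375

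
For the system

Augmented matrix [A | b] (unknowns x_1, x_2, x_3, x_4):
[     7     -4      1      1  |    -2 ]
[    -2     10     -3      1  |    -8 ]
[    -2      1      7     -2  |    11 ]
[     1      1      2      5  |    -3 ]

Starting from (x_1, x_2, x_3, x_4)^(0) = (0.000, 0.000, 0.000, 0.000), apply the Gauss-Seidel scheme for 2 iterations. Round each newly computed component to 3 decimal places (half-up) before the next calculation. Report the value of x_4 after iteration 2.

Iteration 1:
  x_1 = (-2 - (-4)·0.000 - (1)·0.000 - (1)·0.000) / (7) = -0.286
  x_2 = (-8 - (-2)·-0.286 - (-3)·0.000 - (1)·0.000) / (10) = -0.857
  x_3 = (11 - (-2)·-0.286 - (1)·-0.857 - (-2)·0.000) / (7) = 1.612
  x_4 = (-3 - (1)·-0.286 - (1)·-0.857 - (2)·1.612) / (5) = -1.016
Iteration 2:
  x_1 = (-2 - (-4)·-0.857 - (1)·1.612 - (1)·-1.016) / (7) = -0.861
  x_2 = (-8 - (-2)·-0.861 - (-3)·1.612 - (1)·-1.016) / (10) = -0.387
  x_3 = (11 - (-2)·-0.861 - (1)·-0.387 - (-2)·-1.016) / (7) = 1.090
  x_4 = (-3 - (1)·-0.861 - (1)·-0.387 - (2)·1.090) / (5) = -0.786

-0.786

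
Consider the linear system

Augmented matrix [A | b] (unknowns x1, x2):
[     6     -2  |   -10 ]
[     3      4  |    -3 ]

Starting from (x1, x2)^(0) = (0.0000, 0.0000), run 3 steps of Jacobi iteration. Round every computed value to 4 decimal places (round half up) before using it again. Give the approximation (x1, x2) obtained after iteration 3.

Iteration 1:
  x1 = (-10 - (-2)·0.0000) / (6) = -1.6667
  x2 = (-3 - (3)·0.0000) / (4) = -0.7500
Iteration 2:
  x1 = (-10 - (-2)·-0.7500) / (6) = -1.9167
  x2 = (-3 - (3)·-1.6667) / (4) = 0.5000
Iteration 3:
  x1 = (-10 - (-2)·0.5000) / (6) = -1.5000
  x2 = (-3 - (3)·-1.9167) / (4) = 0.6875

(-1.5000, 0.6875)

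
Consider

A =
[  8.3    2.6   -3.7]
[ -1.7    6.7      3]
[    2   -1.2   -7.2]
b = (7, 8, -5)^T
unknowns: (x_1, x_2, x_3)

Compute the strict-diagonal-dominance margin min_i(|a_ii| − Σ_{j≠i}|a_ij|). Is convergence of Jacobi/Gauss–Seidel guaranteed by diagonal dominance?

row 1: |8.3| − (2.6+3.7) = 2
row 2: |6.7| − (1.7+3) = 2
row 3: |-7.2| − (2+1.2) = 4
minimum over rows = 2 → strictly diagonally dominant (convergence guaranteed)

2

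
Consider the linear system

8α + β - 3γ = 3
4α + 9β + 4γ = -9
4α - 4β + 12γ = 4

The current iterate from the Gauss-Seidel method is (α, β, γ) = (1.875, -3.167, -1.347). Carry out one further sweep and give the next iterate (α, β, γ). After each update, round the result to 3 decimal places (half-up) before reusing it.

One sweep:
  α = (3 - (1)·-3.167 - (-3)·-1.347) / (8) = 0.266
  β = (-9 - (4)·0.266 - (4)·-1.347) / (9) = -0.520
  γ = (4 - (4)·0.266 - (-4)·-0.520) / (12) = 0.071

(0.266, -0.520, 0.071)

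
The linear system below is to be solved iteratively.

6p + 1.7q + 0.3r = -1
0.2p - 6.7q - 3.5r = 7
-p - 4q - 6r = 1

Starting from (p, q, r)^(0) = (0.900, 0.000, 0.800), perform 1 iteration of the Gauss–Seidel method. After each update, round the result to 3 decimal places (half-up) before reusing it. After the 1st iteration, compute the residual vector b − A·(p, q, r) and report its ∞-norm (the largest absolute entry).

2.485

Iteration 1:
  p = (-1 - (1.7)·0.000 - (0.3)·0.800) / (6) = -0.207
  q = (7 - (0.2)·-0.207 - (-3.5)·0.800) / (-6.7) = -1.469
  r = (1 - (-1)·-0.207 - (-4)·-1.469) / (-6) = 0.847
Residual b − A·x = (2.485, 0.164, -0.001); ∞-norm = 2.485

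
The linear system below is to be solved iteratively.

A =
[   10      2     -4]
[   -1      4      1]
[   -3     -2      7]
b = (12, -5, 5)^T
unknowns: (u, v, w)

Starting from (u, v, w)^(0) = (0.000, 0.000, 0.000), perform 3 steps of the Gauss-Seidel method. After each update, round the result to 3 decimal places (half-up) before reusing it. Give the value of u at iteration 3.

Iteration 1:
  u = (12 - (2)·0.000 - (-4)·0.000) / (10) = 1.200
  v = (-5 - (-1)·1.200 - (1)·0.000) / (4) = -0.950
  w = (5 - (-3)·1.200 - (-2)·-0.950) / (7) = 0.957
Iteration 2:
  u = (12 - (2)·-0.950 - (-4)·0.957) / (10) = 1.773
  v = (-5 - (-1)·1.773 - (1)·0.957) / (4) = -1.046
  w = (5 - (-3)·1.773 - (-2)·-1.046) / (7) = 1.175
Iteration 3:
  u = (12 - (2)·-1.046 - (-4)·1.175) / (10) = 1.879
  v = (-5 - (-1)·1.879 - (1)·1.175) / (4) = -1.074
  w = (5 - (-3)·1.879 - (-2)·-1.074) / (7) = 1.213

1.879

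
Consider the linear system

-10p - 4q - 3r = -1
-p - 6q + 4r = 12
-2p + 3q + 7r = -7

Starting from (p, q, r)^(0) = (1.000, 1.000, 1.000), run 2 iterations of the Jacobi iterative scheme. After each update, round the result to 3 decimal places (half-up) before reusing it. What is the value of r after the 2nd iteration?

Iteration 1:
  p = (-1 - (-4)·1.000 - (-3)·1.000) / (-10) = -0.600
  q = (12 - (-1)·1.000 - (4)·1.000) / (-6) = -1.500
  r = (-7 - (-2)·1.000 - (3)·1.000) / (7) = -1.143
Iteration 2:
  p = (-1 - (-4)·-1.500 - (-3)·-1.143) / (-10) = 1.043
  q = (12 - (-1)·-0.600 - (4)·-1.143) / (-6) = -2.662
  r = (-7 - (-2)·-0.600 - (3)·-1.500) / (7) = -0.529

-0.529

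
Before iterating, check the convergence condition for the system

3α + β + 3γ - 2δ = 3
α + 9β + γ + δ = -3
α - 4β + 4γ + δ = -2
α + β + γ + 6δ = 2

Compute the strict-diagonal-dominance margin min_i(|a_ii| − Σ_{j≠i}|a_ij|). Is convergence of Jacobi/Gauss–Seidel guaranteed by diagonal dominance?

row 1: |3| − (1+3+2) = -3
row 2: |9| − (1+1+1) = 6
row 3: |4| − (1+4+1) = -2
row 4: |6| − (1+1+1) = 3
minimum over rows = -3 → not strictly diagonally dominant

-3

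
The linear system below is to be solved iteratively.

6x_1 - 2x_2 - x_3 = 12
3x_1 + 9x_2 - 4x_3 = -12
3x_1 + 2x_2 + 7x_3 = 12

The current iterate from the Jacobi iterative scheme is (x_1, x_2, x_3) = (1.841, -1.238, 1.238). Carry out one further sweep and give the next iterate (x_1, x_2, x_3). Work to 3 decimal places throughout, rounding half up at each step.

(1.794, -1.397, 1.279)

One sweep:
  x_1 = (12 - (-2)·-1.238 - (-1)·1.238) / (6) = 1.794
  x_2 = (-12 - (3)·1.841 - (-4)·1.238) / (9) = -1.397
  x_3 = (12 - (3)·1.841 - (2)·-1.238) / (7) = 1.279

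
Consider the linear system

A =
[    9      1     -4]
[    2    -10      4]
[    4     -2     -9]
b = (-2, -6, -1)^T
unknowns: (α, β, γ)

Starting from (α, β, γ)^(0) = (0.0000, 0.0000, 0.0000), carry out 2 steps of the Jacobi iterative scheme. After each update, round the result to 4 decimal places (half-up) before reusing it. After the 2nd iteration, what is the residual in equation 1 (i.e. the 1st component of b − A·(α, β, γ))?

Iteration 1:
  α = (-2 - (1)·0.0000 - (-4)·0.0000) / (9) = -0.2222
  β = (-6 - (2)·0.0000 - (4)·0.0000) / (-10) = 0.6000
  γ = (-1 - (4)·0.0000 - (-2)·0.0000) / (-9) = 0.1111
Iteration 2:
  α = (-2 - (1)·0.6000 - (-4)·0.1111) / (9) = -0.2395
  β = (-6 - (2)·-0.2222 - (4)·0.1111) / (-10) = 0.6000
  γ = (-1 - (4)·-0.2222 - (-2)·0.6000) / (-9) = -0.1210
Residual b − A·x = (-0.9285, 0.9630, 0.0690)

-0.9285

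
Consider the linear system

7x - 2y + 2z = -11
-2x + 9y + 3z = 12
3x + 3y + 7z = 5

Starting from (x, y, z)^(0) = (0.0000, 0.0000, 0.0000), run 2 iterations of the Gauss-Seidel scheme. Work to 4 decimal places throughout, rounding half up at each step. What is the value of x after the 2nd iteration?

-1.5663

Iteration 1:
  x = (-11 - (-2)·0.0000 - (2)·0.0000) / (7) = -1.5714
  y = (12 - (-2)·-1.5714 - (3)·0.0000) / (9) = 0.9841
  z = (5 - (3)·-1.5714 - (3)·0.9841) / (7) = 0.9660
Iteration 2:
  x = (-11 - (-2)·0.9841 - (2)·0.9660) / (7) = -1.5663
  y = (12 - (-2)·-1.5663 - (3)·0.9660) / (9) = 0.6633
  z = (5 - (3)·-1.5663 - (3)·0.6633) / (7) = 1.1013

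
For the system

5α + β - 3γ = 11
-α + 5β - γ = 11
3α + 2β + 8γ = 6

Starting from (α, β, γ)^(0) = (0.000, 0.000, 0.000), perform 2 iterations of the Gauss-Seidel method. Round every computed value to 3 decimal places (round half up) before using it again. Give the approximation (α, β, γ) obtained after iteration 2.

(1.231, 2.299, -0.286)

Iteration 1:
  α = (11 - (1)·0.000 - (-3)·0.000) / (5) = 2.200
  β = (11 - (-1)·2.200 - (-1)·0.000) / (5) = 2.640
  γ = (6 - (3)·2.200 - (2)·2.640) / (8) = -0.735
Iteration 2:
  α = (11 - (1)·2.640 - (-3)·-0.735) / (5) = 1.231
  β = (11 - (-1)·1.231 - (-1)·-0.735) / (5) = 2.299
  γ = (6 - (3)·1.231 - (2)·2.299) / (8) = -0.286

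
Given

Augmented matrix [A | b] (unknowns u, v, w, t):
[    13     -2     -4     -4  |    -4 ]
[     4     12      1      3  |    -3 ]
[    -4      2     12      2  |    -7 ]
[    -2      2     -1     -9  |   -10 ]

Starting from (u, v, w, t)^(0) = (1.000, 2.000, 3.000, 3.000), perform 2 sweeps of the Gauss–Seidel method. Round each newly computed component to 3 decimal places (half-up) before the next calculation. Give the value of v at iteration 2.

Iteration 1:
  u = (-4 - (-2)·2.000 - (-4)·3.000 - (-4)·3.000) / (13) = 1.846
  v = (-3 - (4)·1.846 - (1)·3.000 - (3)·3.000) / (12) = -1.865
  w = (-7 - (-4)·1.846 - (2)·-1.865 - (2)·3.000) / (12) = -0.157
  t = (-10 - (-2)·1.846 - (2)·-1.865 - (-1)·-0.157) / (-9) = 0.304
Iteration 2:
  u = (-4 - (-2)·-1.865 - (-4)·-0.157 - (-4)·0.304) / (13) = -0.549
  v = (-3 - (4)·-0.549 - (1)·-0.157 - (3)·0.304) / (12) = -0.130
  w = (-7 - (-4)·-0.549 - (2)·-0.130 - (2)·0.304) / (12) = -0.795
  t = (-10 - (-2)·-0.549 - (2)·-0.130 - (-1)·-0.795) / (-9) = 1.293

-0.130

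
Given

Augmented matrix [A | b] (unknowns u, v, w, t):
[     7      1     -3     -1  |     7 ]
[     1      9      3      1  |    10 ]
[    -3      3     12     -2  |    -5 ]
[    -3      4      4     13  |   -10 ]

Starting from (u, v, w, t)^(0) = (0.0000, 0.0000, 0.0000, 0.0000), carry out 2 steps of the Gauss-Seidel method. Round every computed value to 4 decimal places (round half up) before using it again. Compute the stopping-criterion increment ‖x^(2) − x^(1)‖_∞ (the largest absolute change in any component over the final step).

0.4240

Iteration 1:
  u = (7 - (1)·0.0000 - (-3)·0.0000 - (-1)·0.0000) / (7) = 1.0000
  v = (10 - (1)·1.0000 - (3)·0.0000 - (1)·0.0000) / (9) = 1.0000
  w = (-5 - (-3)·1.0000 - (3)·1.0000 - (-2)·0.0000) / (12) = -0.4167
  t = (-10 - (-3)·1.0000 - (4)·1.0000 - (4)·-0.4167) / (13) = -0.7179
Iteration 2:
  u = (7 - (1)·1.0000 - (-3)·-0.4167 - (-1)·-0.7179) / (7) = 0.5760
  v = (10 - (1)·0.5760 - (3)·-0.4167 - (1)·-0.7179) / (9) = 1.2658
  w = (-5 - (-3)·0.5760 - (3)·1.2658 - (-2)·-0.7179) / (12) = -0.7088
  t = (-10 - (-3)·0.5760 - (4)·1.2658 - (4)·-0.7088) / (13) = -0.8077
Change: (-0.4240, 0.2658, -0.2921, -0.0898) → max |·| = 0.4240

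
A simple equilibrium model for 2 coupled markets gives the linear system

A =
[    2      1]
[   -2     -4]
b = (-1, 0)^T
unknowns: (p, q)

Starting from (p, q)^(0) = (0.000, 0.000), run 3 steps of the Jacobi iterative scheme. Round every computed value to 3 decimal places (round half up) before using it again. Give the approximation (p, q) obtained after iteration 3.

(-0.625, 0.250)

Iteration 1:
  p = (-1 - (1)·0.000) / (2) = -0.500
  q = (0 - (-2)·0.000) / (-4) = 0.000
Iteration 2:
  p = (-1 - (1)·0.000) / (2) = -0.500
  q = (0 - (-2)·-0.500) / (-4) = 0.250
Iteration 3:
  p = (-1 - (1)·0.250) / (2) = -0.625
  q = (0 - (-2)·-0.500) / (-4) = 0.250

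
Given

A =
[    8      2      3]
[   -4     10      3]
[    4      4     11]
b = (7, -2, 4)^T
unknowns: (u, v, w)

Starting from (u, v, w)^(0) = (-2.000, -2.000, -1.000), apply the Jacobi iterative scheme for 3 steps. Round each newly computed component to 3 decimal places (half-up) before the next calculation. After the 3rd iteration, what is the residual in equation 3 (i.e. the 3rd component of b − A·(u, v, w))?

Iteration 1:
  u = (7 - (2)·-2.000 - (3)·-1.000) / (8) = 1.750
  v = (-2 - (-4)·-2.000 - (3)·-1.000) / (10) = -0.700
  w = (4 - (4)·-2.000 - (4)·-2.000) / (11) = 1.818
Iteration 2:
  u = (7 - (2)·-0.700 - (3)·1.818) / (8) = 0.368
  v = (-2 - (-4)·1.750 - (3)·1.818) / (10) = -0.045
  w = (4 - (4)·1.750 - (4)·-0.700) / (11) = -0.018
Iteration 3:
  u = (7 - (2)·-0.045 - (3)·-0.018) / (8) = 0.893
  v = (-2 - (-4)·0.368 - (3)·-0.018) / (10) = -0.047
  w = (4 - (4)·0.368 - (4)·-0.045) / (11) = 0.246
Residual b − A·x = (-0.788, 1.304, -2.090)

-2.090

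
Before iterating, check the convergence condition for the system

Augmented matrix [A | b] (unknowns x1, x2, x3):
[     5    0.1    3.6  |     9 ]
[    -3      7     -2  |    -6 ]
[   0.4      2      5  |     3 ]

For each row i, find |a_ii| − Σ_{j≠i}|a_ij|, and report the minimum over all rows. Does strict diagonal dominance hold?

1.3

row 1: |5| − (0.1+3.6) = 1.3
row 2: |7| − (3+2) = 2
row 3: |5| − (0.4+2) = 2.6
minimum over rows = 1.3 → strictly diagonally dominant (convergence guaranteed)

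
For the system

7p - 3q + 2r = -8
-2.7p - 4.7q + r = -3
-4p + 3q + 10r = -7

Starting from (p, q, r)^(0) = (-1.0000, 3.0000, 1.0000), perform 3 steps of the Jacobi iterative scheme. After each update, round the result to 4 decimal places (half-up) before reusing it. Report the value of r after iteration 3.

-0.7727

Iteration 1:
  p = (-8 - (-3)·3.0000 - (2)·1.0000) / (7) = -0.1429
  q = (-3 - (-2.7)·-1.0000 - (1)·1.0000) / (-4.7) = 1.4255
  r = (-7 - (-4)·-1.0000 - (3)·3.0000) / (10) = -2.0000
Iteration 2:
  p = (-8 - (-3)·1.4255 - (2)·-2.0000) / (7) = 0.0395
  q = (-3 - (-2.7)·-0.1429 - (1)·-2.0000) / (-4.7) = 0.2949
  r = (-7 - (-4)·-0.1429 - (3)·1.4255) / (10) = -1.1848
Iteration 3:
  p = (-8 - (-3)·0.2949 - (2)·-1.1848) / (7) = -0.6780
  q = (-3 - (-2.7)·0.0395 - (1)·-1.1848) / (-4.7) = 0.3635
  r = (-7 - (-4)·0.0395 - (3)·0.2949) / (10) = -0.7727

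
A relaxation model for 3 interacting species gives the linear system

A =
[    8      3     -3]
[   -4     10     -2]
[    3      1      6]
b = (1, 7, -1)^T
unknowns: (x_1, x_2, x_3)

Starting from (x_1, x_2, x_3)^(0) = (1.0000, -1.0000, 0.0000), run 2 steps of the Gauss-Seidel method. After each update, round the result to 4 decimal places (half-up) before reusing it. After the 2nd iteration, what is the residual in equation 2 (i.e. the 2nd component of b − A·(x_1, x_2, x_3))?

Iteration 1:
  x_1 = (1 - (3)·-1.0000 - (-3)·0.0000) / (8) = 0.5000
  x_2 = (7 - (-4)·0.5000 - (-2)·0.0000) / (10) = 0.9000
  x_3 = (-1 - (3)·0.5000 - (1)·0.9000) / (6) = -0.5667
Iteration 2:
  x_1 = (1 - (3)·0.9000 - (-3)·-0.5667) / (8) = -0.4250
  x_2 = (7 - (-4)·-0.4250 - (-2)·-0.5667) / (10) = 0.4167
  x_3 = (-1 - (3)·-0.4250 - (1)·0.4167) / (6) = -0.0236
Residual b − A·x = (3.0791, 1.0858, -0.0001)

1.0858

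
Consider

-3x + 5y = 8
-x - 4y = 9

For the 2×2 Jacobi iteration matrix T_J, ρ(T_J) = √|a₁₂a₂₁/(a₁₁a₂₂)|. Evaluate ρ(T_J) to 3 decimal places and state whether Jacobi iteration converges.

a₁₂a₂₁/(a₁₁a₂₂) = (5)·(-1) / ((-3)·(-4)) = -0.416667
ρ = √|-0.416667| = √0.416667 = 0.645
ρ < 1, so Jacobi converges

0.645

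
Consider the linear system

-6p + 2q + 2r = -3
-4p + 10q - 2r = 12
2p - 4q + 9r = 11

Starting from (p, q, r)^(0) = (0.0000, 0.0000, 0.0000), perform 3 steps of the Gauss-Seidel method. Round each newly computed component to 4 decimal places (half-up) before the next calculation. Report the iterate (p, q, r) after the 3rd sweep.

Iteration 1:
  p = (-3 - (2)·0.0000 - (2)·0.0000) / (-6) = 0.5000
  q = (12 - (-4)·0.5000 - (-2)·0.0000) / (10) = 1.4000
  r = (11 - (2)·0.5000 - (-4)·1.4000) / (9) = 1.7333
Iteration 2:
  p = (-3 - (2)·1.4000 - (2)·1.7333) / (-6) = 1.5444
  q = (12 - (-4)·1.5444 - (-2)·1.7333) / (10) = 2.1644
  r = (11 - (2)·1.5444 - (-4)·2.1644) / (9) = 1.8410
Iteration 3:
  p = (-3 - (2)·2.1644 - (2)·1.8410) / (-6) = 1.8351
  q = (12 - (-4)·1.8351 - (-2)·1.8410) / (10) = 2.3022
  r = (11 - (2)·1.8351 - (-4)·2.3022) / (9) = 1.8376

(1.8351, 2.3022, 1.8376)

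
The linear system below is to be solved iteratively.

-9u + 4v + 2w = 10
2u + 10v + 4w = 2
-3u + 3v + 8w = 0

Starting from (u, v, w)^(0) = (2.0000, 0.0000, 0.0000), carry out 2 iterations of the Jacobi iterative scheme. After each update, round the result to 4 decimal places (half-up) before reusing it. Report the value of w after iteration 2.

-0.3417

Iteration 1:
  u = (10 - (4)·0.0000 - (2)·0.0000) / (-9) = -1.1111
  v = (2 - (2)·2.0000 - (4)·0.0000) / (10) = -0.2000
  w = (0 - (-3)·2.0000 - (3)·0.0000) / (8) = 0.7500
Iteration 2:
  u = (10 - (4)·-0.2000 - (2)·0.7500) / (-9) = -1.0333
  v = (2 - (2)·-1.1111 - (4)·0.7500) / (10) = 0.1222
  w = (0 - (-3)·-1.1111 - (3)·-0.2000) / (8) = -0.3417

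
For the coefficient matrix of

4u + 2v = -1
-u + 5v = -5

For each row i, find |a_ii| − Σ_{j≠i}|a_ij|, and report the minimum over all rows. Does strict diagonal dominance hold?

row 1: |4| − (2) = 2
row 2: |5| − (1) = 4
minimum over rows = 2 → strictly diagonally dominant (convergence guaranteed)

2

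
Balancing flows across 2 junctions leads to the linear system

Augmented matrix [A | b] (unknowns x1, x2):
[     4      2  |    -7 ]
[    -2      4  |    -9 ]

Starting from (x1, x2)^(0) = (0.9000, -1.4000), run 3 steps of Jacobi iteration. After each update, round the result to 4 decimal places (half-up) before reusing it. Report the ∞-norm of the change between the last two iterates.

0.4875

Iteration 1:
  x1 = (-7 - (2)·-1.4000) / (4) = -1.0500
  x2 = (-9 - (-2)·0.9000) / (4) = -1.8000
Iteration 2:
  x1 = (-7 - (2)·-1.8000) / (4) = -0.8500
  x2 = (-9 - (-2)·-1.0500) / (4) = -2.7750
Iteration 3:
  x1 = (-7 - (2)·-2.7750) / (4) = -0.3625
  x2 = (-9 - (-2)·-0.8500) / (4) = -2.6750
Change: (0.4875, 0.1000) → max |·| = 0.4875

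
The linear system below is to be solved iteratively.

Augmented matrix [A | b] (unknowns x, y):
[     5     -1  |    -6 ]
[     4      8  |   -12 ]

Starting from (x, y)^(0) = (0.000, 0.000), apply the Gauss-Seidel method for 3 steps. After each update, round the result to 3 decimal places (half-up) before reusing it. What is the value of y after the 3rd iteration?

Iteration 1:
  x = (-6 - (-1)·0.000) / (5) = -1.200
  y = (-12 - (4)·-1.200) / (8) = -0.900
Iteration 2:
  x = (-6 - (-1)·-0.900) / (5) = -1.380
  y = (-12 - (4)·-1.380) / (8) = -0.810
Iteration 3:
  x = (-6 - (-1)·-0.810) / (5) = -1.362
  y = (-12 - (4)·-1.362) / (8) = -0.819

-0.819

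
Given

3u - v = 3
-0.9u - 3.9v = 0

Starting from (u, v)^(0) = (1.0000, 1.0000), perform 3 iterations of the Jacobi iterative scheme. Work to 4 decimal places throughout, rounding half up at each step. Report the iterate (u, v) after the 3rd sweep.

Iteration 1:
  u = (3 - (-1)·1.0000) / (3) = 1.3333
  v = (0 - (-0.9)·1.0000) / (-3.9) = -0.2308
Iteration 2:
  u = (3 - (-1)·-0.2308) / (3) = 0.9231
  v = (0 - (-0.9)·1.3333) / (-3.9) = -0.3077
Iteration 3:
  u = (3 - (-1)·-0.3077) / (3) = 0.8974
  v = (0 - (-0.9)·0.9231) / (-3.9) = -0.2130

(0.8974, -0.2130)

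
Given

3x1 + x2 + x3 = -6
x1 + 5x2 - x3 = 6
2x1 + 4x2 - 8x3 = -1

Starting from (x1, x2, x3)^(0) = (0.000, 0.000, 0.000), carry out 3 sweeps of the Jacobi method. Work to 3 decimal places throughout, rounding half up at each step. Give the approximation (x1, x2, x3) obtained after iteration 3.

Iteration 1:
  x1 = (-6 - (1)·0.000 - (1)·0.000) / (3) = -2.000
  x2 = (6 - (1)·0.000 - (-1)·0.000) / (5) = 1.200
  x3 = (-1 - (2)·0.000 - (4)·0.000) / (-8) = 0.125
Iteration 2:
  x1 = (-6 - (1)·1.200 - (1)·0.125) / (3) = -2.442
  x2 = (6 - (1)·-2.000 - (-1)·0.125) / (5) = 1.625
  x3 = (-1 - (2)·-2.000 - (4)·1.200) / (-8) = 0.225
Iteration 3:
  x1 = (-6 - (1)·1.625 - (1)·0.225) / (3) = -2.617
  x2 = (6 - (1)·-2.442 - (-1)·0.225) / (5) = 1.733
  x3 = (-1 - (2)·-2.442 - (4)·1.625) / (-8) = 0.327

(-2.617, 1.733, 0.327)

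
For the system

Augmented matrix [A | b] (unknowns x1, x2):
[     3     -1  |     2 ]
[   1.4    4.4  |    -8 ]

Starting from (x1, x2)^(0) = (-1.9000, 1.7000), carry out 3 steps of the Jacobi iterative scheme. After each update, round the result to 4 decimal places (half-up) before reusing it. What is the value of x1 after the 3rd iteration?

Iteration 1:
  x1 = (2 - (-1)·1.7000) / (3) = 1.2333
  x2 = (-8 - (1.4)·-1.9000) / (4.4) = -1.2136
Iteration 2:
  x1 = (2 - (-1)·-1.2136) / (3) = 0.2621
  x2 = (-8 - (1.4)·1.2333) / (4.4) = -2.2106
Iteration 3:
  x1 = (2 - (-1)·-2.2106) / (3) = -0.0702
  x2 = (-8 - (1.4)·0.2621) / (4.4) = -1.9016

-0.0702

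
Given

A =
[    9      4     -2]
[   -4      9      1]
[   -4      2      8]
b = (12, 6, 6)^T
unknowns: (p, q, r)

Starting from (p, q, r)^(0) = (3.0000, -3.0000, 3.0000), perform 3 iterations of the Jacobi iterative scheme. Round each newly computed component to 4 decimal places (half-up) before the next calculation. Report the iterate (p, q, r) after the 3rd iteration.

Iteration 1:
  p = (12 - (4)·-3.0000 - (-2)·3.0000) / (9) = 3.3333
  q = (6 - (-4)·3.0000 - (1)·3.0000) / (9) = 1.6667
  r = (6 - (-4)·3.0000 - (2)·-3.0000) / (8) = 3.0000
Iteration 2:
  p = (12 - (4)·1.6667 - (-2)·3.0000) / (9) = 1.2592
  q = (6 - (-4)·3.3333 - (1)·3.0000) / (9) = 1.8148
  r = (6 - (-4)·3.3333 - (2)·1.6667) / (8) = 2.0000
Iteration 3:
  p = (12 - (4)·1.8148 - (-2)·2.0000) / (9) = 0.9712
  q = (6 - (-4)·1.2592 - (1)·2.0000) / (9) = 1.0041
  r = (6 - (-4)·1.2592 - (2)·1.8148) / (8) = 0.9259

(0.9712, 1.0041, 0.9259)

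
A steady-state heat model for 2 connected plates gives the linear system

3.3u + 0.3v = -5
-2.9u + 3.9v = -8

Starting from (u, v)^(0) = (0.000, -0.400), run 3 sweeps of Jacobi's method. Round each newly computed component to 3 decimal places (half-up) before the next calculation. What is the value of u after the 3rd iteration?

-1.229

Iteration 1:
  u = (-5 - (0.3)·-0.400) / (3.3) = -1.479
  v = (-8 - (-2.9)·0.000) / (3.9) = -2.051
Iteration 2:
  u = (-5 - (0.3)·-2.051) / (3.3) = -1.329
  v = (-8 - (-2.9)·-1.479) / (3.9) = -3.151
Iteration 3:
  u = (-5 - (0.3)·-3.151) / (3.3) = -1.229
  v = (-8 - (-2.9)·-1.329) / (3.9) = -3.040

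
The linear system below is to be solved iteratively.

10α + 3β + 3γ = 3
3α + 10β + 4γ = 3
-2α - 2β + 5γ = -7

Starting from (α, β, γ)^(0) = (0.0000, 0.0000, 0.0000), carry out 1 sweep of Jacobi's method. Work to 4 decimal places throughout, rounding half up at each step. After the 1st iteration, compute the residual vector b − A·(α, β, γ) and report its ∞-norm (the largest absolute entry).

4.7000

Iteration 1:
  α = (3 - (3)·0.0000 - (3)·0.0000) / (10) = 0.3000
  β = (3 - (3)·0.0000 - (4)·0.0000) / (10) = 0.3000
  γ = (-7 - (-2)·0.0000 - (-2)·0.0000) / (5) = -1.4000
Residual b − A·x = (3.3000, 4.7000, 1.2000); ∞-norm = 4.7000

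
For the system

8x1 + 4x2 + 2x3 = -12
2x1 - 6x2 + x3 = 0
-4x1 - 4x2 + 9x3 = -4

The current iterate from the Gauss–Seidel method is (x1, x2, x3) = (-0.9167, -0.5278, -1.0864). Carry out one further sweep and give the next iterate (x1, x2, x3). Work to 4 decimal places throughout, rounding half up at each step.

One sweep:
  x1 = (-12 - (4)·-0.5278 - (2)·-1.0864) / (8) = -0.9645
  x2 = (0 - (2)·-0.9645 - (1)·-1.0864) / (-6) = -0.5026
  x3 = (-4 - (-4)·-0.9645 - (-4)·-0.5026) / (9) = -1.0965

(-0.9645, -0.5026, -1.0965)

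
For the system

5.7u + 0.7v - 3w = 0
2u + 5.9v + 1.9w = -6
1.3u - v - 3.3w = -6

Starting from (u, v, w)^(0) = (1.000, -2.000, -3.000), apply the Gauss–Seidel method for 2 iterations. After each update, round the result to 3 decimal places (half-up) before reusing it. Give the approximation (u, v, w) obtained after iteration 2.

(0.568, -1.587, 2.523)

Iteration 1:
  u = (0 - (0.7)·-2.000 - (-3)·-3.000) / (5.7) = -1.333
  v = (-6 - (2)·-1.333 - (1.9)·-3.000) / (5.9) = 0.401
  w = (-6 - (1.3)·-1.333 - (-1)·0.401) / (-3.3) = 1.172
Iteration 2:
  u = (0 - (0.7)·0.401 - (-3)·1.172) / (5.7) = 0.568
  v = (-6 - (2)·0.568 - (1.9)·1.172) / (5.9) = -1.587
  w = (-6 - (1.3)·0.568 - (-1)·-1.587) / (-3.3) = 2.523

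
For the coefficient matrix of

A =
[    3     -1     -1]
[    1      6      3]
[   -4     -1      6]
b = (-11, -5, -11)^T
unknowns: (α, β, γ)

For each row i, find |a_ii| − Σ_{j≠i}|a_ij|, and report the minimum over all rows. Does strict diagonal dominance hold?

row 1: |3| − (1+1) = 1
row 2: |6| − (1+3) = 2
row 3: |6| − (4+1) = 1
minimum over rows = 1 → strictly diagonally dominant (convergence guaranteed)

1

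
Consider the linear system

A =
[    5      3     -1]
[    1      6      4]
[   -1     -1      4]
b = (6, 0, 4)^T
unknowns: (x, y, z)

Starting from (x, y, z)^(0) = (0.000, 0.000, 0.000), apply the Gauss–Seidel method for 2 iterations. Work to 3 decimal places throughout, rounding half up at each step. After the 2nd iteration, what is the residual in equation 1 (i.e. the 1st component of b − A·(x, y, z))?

Iteration 1:
  x = (6 - (3)·0.000 - (-1)·0.000) / (5) = 1.200
  y = (0 - (1)·1.200 - (4)·0.000) / (6) = -0.200
  z = (4 - (-1)·1.200 - (-1)·-0.200) / (4) = 1.250
Iteration 2:
  x = (6 - (3)·-0.200 - (-1)·1.250) / (5) = 1.570
  y = (0 - (1)·1.570 - (4)·1.250) / (6) = -1.095
  z = (4 - (-1)·1.570 - (-1)·-1.095) / (4) = 1.119
Residual b − A·x = (2.554, 0.524, -0.001)

2.554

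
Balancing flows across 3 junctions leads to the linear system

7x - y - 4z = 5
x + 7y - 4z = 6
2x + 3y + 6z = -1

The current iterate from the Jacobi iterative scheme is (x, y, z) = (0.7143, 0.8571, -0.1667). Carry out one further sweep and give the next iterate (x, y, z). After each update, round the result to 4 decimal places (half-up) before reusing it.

(0.7415, 0.6598, -0.8333)

One sweep:
  x = (5 - (-1)·0.8571 - (-4)·-0.1667) / (7) = 0.7415
  y = (6 - (1)·0.7143 - (-4)·-0.1667) / (7) = 0.6598
  z = (-1 - (2)·0.7143 - (3)·0.8571) / (6) = -0.8333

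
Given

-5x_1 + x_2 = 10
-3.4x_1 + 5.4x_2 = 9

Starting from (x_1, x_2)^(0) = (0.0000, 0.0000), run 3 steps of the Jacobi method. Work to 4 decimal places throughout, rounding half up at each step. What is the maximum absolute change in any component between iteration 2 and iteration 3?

0.2518

Iteration 1:
  x_1 = (10 - (1)·0.0000) / (-5) = -2.0000
  x_2 = (9 - (-3.4)·0.0000) / (5.4) = 1.6667
Iteration 2:
  x_1 = (10 - (1)·1.6667) / (-5) = -1.6667
  x_2 = (9 - (-3.4)·-2.0000) / (5.4) = 0.4074
Iteration 3:
  x_1 = (10 - (1)·0.4074) / (-5) = -1.9185
  x_2 = (9 - (-3.4)·-1.6667) / (5.4) = 0.6173
Change: (-0.2518, 0.2099) → max |·| = 0.2518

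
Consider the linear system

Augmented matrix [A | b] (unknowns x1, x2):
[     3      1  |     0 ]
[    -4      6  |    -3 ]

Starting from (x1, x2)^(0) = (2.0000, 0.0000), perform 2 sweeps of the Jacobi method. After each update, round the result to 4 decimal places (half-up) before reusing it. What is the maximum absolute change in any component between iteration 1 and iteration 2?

1.3333

Iteration 1:
  x1 = (0 - (1)·0.0000) / (3) = 0.0000
  x2 = (-3 - (-4)·2.0000) / (6) = 0.8333
Iteration 2:
  x1 = (0 - (1)·0.8333) / (3) = -0.2778
  x2 = (-3 - (-4)·0.0000) / (6) = -0.5000
Change: (-0.2778, -1.3333) → max |·| = 1.3333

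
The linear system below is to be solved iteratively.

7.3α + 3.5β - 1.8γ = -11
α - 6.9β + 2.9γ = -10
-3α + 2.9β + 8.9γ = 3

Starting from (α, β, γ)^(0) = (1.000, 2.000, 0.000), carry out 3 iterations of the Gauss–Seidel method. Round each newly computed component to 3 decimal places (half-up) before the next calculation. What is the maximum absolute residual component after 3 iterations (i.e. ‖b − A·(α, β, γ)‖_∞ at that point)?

Iteration 1:
  α = (-11 - (3.5)·2.000 - (-1.8)·0.000) / (7.3) = -2.466
  β = (-10 - (1)·-2.466 - (2.9)·0.000) / (-6.9) = 1.092
  γ = (3 - (-3)·-2.466 - (2.9)·1.092) / (8.9) = -0.850
Iteration 2:
  α = (-11 - (3.5)·1.092 - (-1.8)·-0.850) / (7.3) = -2.240
  β = (-10 - (1)·-2.240 - (2.9)·-0.850) / (-6.9) = 0.767
  γ = (3 - (-3)·-2.240 - (2.9)·0.767) / (8.9) = -0.668
Iteration 3:
  α = (-11 - (3.5)·0.767 - (-1.8)·-0.668) / (7.3) = -2.039
  β = (-10 - (1)·-2.039 - (2.9)·-0.668) / (-6.9) = 0.873
  γ = (3 - (-3)·-2.039 - (2.9)·0.873) / (8.9) = -0.635
Residual b − A·x = (-0.314, -0.096, 0.003); ∞-norm = 0.314

0.314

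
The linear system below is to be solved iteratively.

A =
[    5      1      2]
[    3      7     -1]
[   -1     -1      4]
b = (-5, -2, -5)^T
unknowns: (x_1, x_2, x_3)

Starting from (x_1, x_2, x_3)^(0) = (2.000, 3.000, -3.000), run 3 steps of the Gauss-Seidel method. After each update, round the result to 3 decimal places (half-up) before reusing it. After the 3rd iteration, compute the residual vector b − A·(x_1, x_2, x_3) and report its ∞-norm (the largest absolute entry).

Iteration 1:
  x_1 = (-5 - (1)·3.000 - (2)·-3.000) / (5) = -0.400
  x_2 = (-2 - (3)·-0.400 - (-1)·-3.000) / (7) = -0.543
  x_3 = (-5 - (-1)·-0.400 - (-1)·-0.543) / (4) = -1.486
Iteration 2:
  x_1 = (-5 - (1)·-0.543 - (2)·-1.486) / (5) = -0.297
  x_2 = (-2 - (3)·-0.297 - (-1)·-1.486) / (7) = -0.371
  x_3 = (-5 - (-1)·-0.297 - (-1)·-0.371) / (4) = -1.417
Iteration 3:
  x_1 = (-5 - (1)·-0.371 - (2)·-1.417) / (5) = -0.359
  x_2 = (-2 - (3)·-0.359 - (-1)·-1.417) / (7) = -0.334
  x_3 = (-5 - (-1)·-0.359 - (-1)·-0.334) / (4) = -1.423
Residual b − A·x = (-0.025, -0.008, -0.001); ∞-norm = 0.025

0.025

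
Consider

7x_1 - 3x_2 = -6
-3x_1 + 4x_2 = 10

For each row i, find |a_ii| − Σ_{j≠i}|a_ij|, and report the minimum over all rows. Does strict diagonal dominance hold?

1

row 1: |7| − (3) = 4
row 2: |4| − (3) = 1
minimum over rows = 1 → strictly diagonally dominant (convergence guaranteed)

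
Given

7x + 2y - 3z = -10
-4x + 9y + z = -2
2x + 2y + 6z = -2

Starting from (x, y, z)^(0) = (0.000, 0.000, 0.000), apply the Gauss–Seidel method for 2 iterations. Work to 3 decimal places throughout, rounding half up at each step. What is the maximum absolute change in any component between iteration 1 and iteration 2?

0.429

Iteration 1:
  x = (-10 - (2)·0.000 - (-3)·0.000) / (7) = -1.429
  y = (-2 - (-4)·-1.429 - (1)·0.000) / (9) = -0.857
  z = (-2 - (2)·-1.429 - (2)·-0.857) / (6) = 0.429
Iteration 2:
  x = (-10 - (2)·-0.857 - (-3)·0.429) / (7) = -1.000
  y = (-2 - (-4)·-1.000 - (1)·0.429) / (9) = -0.714
  z = (-2 - (2)·-1.000 - (2)·-0.714) / (6) = 0.238
Change: (0.429, 0.143, -0.191) → max |·| = 0.429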